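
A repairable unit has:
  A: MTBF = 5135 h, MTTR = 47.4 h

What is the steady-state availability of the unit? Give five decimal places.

0.99085

A(A) = MTBF/(MTBF+MTTR) = 5135/(5135+47.4) = 0.99085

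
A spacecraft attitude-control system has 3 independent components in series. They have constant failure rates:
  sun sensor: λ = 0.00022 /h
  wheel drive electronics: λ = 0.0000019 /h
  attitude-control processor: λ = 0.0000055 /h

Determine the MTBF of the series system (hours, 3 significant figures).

Series of exponential components: λ_sys = Σ λ_i
λ_sys = 0.00022 + 0.0000019 + 0.0000055 = 2.2740e-04 /h
MTBF = 1 / λ_sys = 4400 h

4400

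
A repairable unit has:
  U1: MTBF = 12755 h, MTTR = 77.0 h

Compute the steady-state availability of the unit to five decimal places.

A(U1) = MTBF/(MTBF+MTTR) = 12755/(12755+77.0) = 0.99400

0.99400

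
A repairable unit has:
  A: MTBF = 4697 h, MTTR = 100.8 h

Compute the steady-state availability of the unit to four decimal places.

0.9790

A(A) = MTBF/(MTBF+MTTR) = 4697/(4697+100.8) = 0.9790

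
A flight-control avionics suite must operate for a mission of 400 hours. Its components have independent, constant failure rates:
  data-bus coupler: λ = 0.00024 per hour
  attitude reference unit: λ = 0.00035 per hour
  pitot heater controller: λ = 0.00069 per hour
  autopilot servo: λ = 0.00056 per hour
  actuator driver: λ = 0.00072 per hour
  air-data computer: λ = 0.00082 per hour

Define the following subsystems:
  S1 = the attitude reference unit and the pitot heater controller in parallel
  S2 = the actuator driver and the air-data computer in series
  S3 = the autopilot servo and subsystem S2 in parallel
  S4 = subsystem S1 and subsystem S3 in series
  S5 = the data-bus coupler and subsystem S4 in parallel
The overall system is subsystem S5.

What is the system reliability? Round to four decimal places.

R(data-bus coupler) = exp(−0.00024 × 400) = 0.908464
R(attitude reference unit) = exp(−0.00035 × 400) = 0.869358
R(pitot heater controller) = exp(−0.00069 × 400) = 0.758813
R(autopilot servo) = exp(−0.00056 × 400) = 0.799315
R(actuator driver) = exp(−0.00072 × 400) = 0.749762
R(air-data computer) = exp(−0.00082 × 400) = 0.720363
Parallel (attitude reference unit and pitot heater controller): 1 − (1 − 0.869358)(1 − 0.758813) = 0.968491
Series (actuator driver and air-data computer): 0.749762 × 0.720363 = 0.540101
Parallel (autopilot servo and [0.540101]): 1 − (1 − 0.799315)(1 − 0.540101) = 0.907705
Series ([0.968491] and [0.907705]): 0.968491 × 0.907705 = 0.879104
Parallel (data-bus coupler and [0.879104]): 1 − (1 − 0.908464)(1 − 0.879104) = 0.9889

0.9889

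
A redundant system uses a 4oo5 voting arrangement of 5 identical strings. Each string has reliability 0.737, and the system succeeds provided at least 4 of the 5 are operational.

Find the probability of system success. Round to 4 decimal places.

0.6054

R = Σ_{i=4}^{5} C(5,i) p^i (1−p)^{5−i} with p = 0.737
C(5,4)·0.737^4·0.263^1 = 0.387968
C(5,5)·0.737^5·0.263^0 = 0.217439
Sum = 0.6054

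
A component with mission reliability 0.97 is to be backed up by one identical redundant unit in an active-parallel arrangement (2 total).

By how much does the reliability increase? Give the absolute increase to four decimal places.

0.0291

R_before = 0.97
R_after = 1 − (1 − 0.97)^2 = 0.9991
ΔR = 0.9991 − 0.97 = 0.0291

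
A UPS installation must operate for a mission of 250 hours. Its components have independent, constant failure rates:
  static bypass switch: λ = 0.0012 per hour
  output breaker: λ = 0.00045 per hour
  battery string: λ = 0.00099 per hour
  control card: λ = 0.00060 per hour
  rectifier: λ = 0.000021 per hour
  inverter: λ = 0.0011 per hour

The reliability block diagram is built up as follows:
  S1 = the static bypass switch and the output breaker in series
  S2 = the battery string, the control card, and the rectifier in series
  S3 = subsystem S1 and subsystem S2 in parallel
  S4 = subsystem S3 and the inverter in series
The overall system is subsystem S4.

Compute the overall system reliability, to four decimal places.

R(static bypass switch) = exp(−0.0012 × 250) = 0.740818
R(output breaker) = exp(−0.00045 × 250) = 0.893597
R(battery string) = exp(−0.00099 × 250) = 0.780750
R(control card) = exp(−0.00060 × 250) = 0.860708
R(rectifier) = exp(−0.000021 × 250) = 0.994764
R(inverter) = exp(−0.0011 × 250) = 0.759572
Series (static bypass switch and output breaker): 0.740818 × 0.893597 = 0.661993
Series (battery string, control card, and rectifier): 0.780750 × 0.860708 × 0.994764 = 0.668479
Parallel ([0.661993] and [0.668479]): 1 − (1 − 0.661993)(1 − 0.668479) = 0.887944
Series ([0.887944] and inverter): 0.887944 × 0.759572 = 0.6745

0.6745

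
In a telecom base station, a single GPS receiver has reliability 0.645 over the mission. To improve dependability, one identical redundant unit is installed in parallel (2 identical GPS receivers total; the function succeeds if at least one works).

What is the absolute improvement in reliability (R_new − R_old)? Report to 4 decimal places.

R_before = 0.645
R_after = 1 − (1 − 0.645)^2 = 0.8740
ΔR = 0.8740 − 0.645 = 0.2290

0.2290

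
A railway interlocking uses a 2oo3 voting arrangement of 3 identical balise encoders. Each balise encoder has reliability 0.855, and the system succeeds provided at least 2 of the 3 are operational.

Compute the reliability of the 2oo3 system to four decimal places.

R = Σ_{i=2}^{3} C(3,i) p^i (1−p)^{3−i} with p = 0.855
C(3,2)·0.855^2·0.145^1 = 0.317996
C(3,3)·0.855^3·0.145^0 = 0.625026
Sum = 0.9430

0.9430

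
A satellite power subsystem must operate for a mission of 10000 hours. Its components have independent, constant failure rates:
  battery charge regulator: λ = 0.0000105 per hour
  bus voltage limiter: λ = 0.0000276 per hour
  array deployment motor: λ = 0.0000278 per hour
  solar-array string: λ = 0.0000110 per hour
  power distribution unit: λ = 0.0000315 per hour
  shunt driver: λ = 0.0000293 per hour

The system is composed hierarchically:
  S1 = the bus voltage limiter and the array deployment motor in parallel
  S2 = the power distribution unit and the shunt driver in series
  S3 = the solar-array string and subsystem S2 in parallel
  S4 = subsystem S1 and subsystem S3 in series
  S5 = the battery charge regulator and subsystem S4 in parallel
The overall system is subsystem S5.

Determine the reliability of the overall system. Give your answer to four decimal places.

R(battery charge regulator) = exp(−0.0000105 × 10000) = 0.900325
R(bus voltage limiter) = exp(−0.0000276 × 10000) = 0.758813
R(array deployment motor) = exp(−0.0000278 × 10000) = 0.757297
R(solar-array string) = exp(−0.0000110 × 10000) = 0.895834
R(power distribution unit) = exp(−0.0000315 × 10000) = 0.729789
R(shunt driver) = exp(−0.0000293 × 10000) = 0.746022
Parallel (bus voltage limiter and array deployment motor): 1 − (1 − 0.758813)(1 − 0.757297) = 0.941463
Series (power distribution unit and shunt driver): 0.729789 × 0.746022 = 0.544439
Parallel (solar-array string and [0.544439]): 1 − (1 − 0.895834)(1 − 0.544439) = 0.952546
Series ([0.941463] and [0.952546]): 0.941463 × 0.952546 = 0.896787
Parallel (battery charge regulator and [0.896787]): 1 − (1 − 0.900325)(1 − 0.896787) = 0.9897

0.9897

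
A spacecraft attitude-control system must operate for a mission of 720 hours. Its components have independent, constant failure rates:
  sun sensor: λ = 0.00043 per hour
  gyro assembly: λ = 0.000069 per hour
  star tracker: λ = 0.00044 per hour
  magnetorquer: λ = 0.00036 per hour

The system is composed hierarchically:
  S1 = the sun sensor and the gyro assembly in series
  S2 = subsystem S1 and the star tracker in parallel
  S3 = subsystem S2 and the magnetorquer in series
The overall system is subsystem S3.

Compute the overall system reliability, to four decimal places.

0.7084

R(sun sensor) = exp(−0.00043 × 720) = 0.733740
R(gyro assembly) = exp(−0.000069 × 720) = 0.951534
R(star tracker) = exp(−0.00044 × 720) = 0.728476
R(magnetorquer) = exp(−0.00036 × 720) = 0.771669
Series (sun sensor and gyro assembly): 0.733740 × 0.951534 = 0.698179
Parallel ([0.698179] and star tracker): 1 − (1 − 0.698179)(1 − 0.728476) = 0.918048
Series ([0.918048] and magnetorquer): 0.918048 × 0.771669 = 0.7084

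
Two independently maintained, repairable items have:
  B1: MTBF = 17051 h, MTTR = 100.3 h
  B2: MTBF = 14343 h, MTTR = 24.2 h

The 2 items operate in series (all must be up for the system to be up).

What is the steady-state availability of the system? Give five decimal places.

A(B1) = MTBF/(MTBF+MTTR) = 17051/(17051+100.3) = 0.994152
A(B2) = MTBF/(MTBF+MTTR) = 14343/(14343+24.2) = 0.998316
Series availability: 0.994152 × 0.998316 = 0.99248

0.99248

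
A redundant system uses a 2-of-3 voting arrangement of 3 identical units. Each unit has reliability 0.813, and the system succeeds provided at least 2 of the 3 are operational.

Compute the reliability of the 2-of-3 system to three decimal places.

R = Σ_{i=2}^{3} C(3,i) p^i (1−p)^{3−i} with p = 0.813
C(3,2)·0.813^2·0.187^1 = 0.37080
C(3,3)·0.813^3·0.187^0 = 0.53737
Sum = 0.908

0.908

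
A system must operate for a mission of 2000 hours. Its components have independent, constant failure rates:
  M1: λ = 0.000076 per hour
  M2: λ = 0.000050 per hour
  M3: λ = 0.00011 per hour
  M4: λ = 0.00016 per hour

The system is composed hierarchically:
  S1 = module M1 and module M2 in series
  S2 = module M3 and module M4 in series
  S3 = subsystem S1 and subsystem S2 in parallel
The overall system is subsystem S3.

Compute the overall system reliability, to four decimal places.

R(M1) = exp(−0.000076 × 2000) = 0.858988
R(M2) = exp(−0.000050 × 2000) = 0.904837
R(M3) = exp(−0.00011 × 2000) = 0.802519
R(M4) = exp(−0.00016 × 2000) = 0.726149
Series (M1 and M2): 0.858988 × 0.904837 = 0.777244
Series (M3 and M4): 0.802519 × 0.726149 = 0.582748
Parallel ([0.777244] and [0.582748]): 1 − (1 − 0.777244)(1 − 0.582748) = 0.9071

0.9071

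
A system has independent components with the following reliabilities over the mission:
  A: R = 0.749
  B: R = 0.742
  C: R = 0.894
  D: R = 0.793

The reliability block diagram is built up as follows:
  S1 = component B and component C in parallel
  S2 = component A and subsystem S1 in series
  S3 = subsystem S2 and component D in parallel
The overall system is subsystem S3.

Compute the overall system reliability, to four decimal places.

Parallel (B and C): 1 − (1 − 0.742000)(1 − 0.894000) = 0.972652
Series (A and [0.972652]): 0.749000 × 0.972652 = 0.728516
Parallel ([0.728516] and D): 1 − (1 − 0.728516)(1 − 0.793000) = 0.9438

0.9438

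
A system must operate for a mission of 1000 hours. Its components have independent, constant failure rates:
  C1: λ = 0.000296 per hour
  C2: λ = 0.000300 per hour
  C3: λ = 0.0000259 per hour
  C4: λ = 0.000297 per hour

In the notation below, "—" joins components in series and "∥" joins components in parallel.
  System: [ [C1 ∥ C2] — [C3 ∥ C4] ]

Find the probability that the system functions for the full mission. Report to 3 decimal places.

0.927

R(C1) = exp(−0.000296 × 1000) = 0.74379
R(C2) = exp(−0.000300 × 1000) = 0.74082
R(C3) = exp(−0.0000259 × 1000) = 0.97443
R(C4) = exp(−0.000297 × 1000) = 0.74304
Parallel (C1 and C2): 1 − (1 − 0.74379)(1 − 0.74082) = 0.93360
Parallel (C3 and C4): 1 − (1 − 0.97443)(1 − 0.74304) = 0.99343
Series ([0.93360] and [0.99343]): 0.93360 × 0.99343 = 0.927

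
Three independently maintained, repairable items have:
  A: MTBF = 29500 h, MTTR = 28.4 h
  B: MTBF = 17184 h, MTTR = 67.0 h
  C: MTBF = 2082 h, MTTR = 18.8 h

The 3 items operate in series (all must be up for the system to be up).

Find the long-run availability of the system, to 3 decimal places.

0.986

A(A) = MTBF/(MTBF+MTTR) = 29500/(29500+28.4) = 0.999038
A(B) = MTBF/(MTBF+MTTR) = 17184/(17184+67.0) = 0.996116
A(C) = MTBF/(MTBF+MTTR) = 2082/(2082+18.8) = 0.991051
Series availability: 0.999038 × 0.996116 × 0.991051 = 0.986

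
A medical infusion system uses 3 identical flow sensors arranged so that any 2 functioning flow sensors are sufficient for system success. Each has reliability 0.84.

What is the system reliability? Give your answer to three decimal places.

0.931

R = Σ_{i=2}^{3} C(3,i) p^i (1−p)^{3−i} with p = 0.84
C(3,2)·0.84^2·0.16^1 = 0.33869
C(3,3)·0.84^3·0.16^0 = 0.59270
Sum = 0.931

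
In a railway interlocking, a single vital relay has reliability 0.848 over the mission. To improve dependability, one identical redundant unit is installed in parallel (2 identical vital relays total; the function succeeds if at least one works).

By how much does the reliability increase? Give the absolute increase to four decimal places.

0.1289

R_before = 0.848
R_after = 1 − (1 − 0.848)^2 = 0.9769
ΔR = 0.9769 − 0.848 = 0.1289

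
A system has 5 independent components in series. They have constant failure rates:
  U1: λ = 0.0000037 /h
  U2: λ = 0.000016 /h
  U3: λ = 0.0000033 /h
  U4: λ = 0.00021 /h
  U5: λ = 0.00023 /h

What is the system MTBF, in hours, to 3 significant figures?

Series of exponential components: λ_sys = Σ λ_i
λ_sys = 0.0000037 + 0.000016 + 0.0000033 + 0.00021 + 0.00023 = 4.6300e-04 /h
MTBF = 1 / λ_sys = 2160 h

2160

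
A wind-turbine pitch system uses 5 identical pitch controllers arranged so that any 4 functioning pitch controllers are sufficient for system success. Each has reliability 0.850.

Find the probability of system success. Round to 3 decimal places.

R = Σ_{i=4}^{5} C(5,i) p^i (1−p)^{5−i} with p = 0.850
C(5,4)·0.850^4·0.150^1 = 0.39150
C(5,5)·0.850^5·0.150^0 = 0.44371
Sum = 0.835

0.835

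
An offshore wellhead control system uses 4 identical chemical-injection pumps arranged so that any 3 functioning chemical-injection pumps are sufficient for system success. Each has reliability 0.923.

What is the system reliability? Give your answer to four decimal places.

0.9680

R = Σ_{i=3}^{4} C(4,i) p^i (1−p)^{4−i} with p = 0.923
C(4,3)·0.923^3·0.077^1 = 0.242190
C(4,4)·0.923^4·0.077^0 = 0.725783
Sum = 0.9680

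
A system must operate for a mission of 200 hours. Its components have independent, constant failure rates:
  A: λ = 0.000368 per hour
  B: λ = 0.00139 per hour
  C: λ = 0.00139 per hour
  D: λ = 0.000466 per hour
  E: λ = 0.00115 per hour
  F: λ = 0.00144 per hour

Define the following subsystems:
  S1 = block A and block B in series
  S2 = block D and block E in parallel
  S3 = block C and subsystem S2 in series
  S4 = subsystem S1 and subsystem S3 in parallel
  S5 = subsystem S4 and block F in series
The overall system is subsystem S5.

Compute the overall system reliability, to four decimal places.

R(A) = exp(−0.000368 × 200) = 0.929043
R(B) = exp(−0.00139 × 200) = 0.757297
R(C) = exp(−0.00139 × 200) = 0.757297
R(D) = exp(−0.000466 × 200) = 0.911011
R(E) = exp(−0.00115 × 200) = 0.794534
R(F) = exp(−0.00144 × 200) = 0.749762
Series (A and B): 0.929043 × 0.757297 = 0.703561
Parallel (D and E): 1 − (1 − 0.911011)(1 − 0.794534) = 0.981716
Series (C and [0.981716]): 0.757297 × 0.981716 = 0.743451
Parallel ([0.703561] and [0.743451]): 1 − (1 − 0.703561)(1 − 0.743451) = 0.923949
Series ([0.923949] and F): 0.923949 × 0.749762 = 0.6927

0.6927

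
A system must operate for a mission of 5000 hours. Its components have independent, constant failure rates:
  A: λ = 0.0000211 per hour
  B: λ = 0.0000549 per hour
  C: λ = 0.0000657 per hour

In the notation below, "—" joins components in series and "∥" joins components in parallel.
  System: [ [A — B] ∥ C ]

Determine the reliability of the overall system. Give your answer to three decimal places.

0.911

R(A) = exp(−0.0000211 × 5000) = 0.89987
R(B) = exp(−0.0000549 × 5000) = 0.75995
R(C) = exp(−0.0000657 × 5000) = 0.72000
Series (A and B): 0.89987 × 0.75995 = 0.68386
Parallel ([0.68386] and C): 1 − (1 − 0.68386)(1 − 0.72000) = 0.911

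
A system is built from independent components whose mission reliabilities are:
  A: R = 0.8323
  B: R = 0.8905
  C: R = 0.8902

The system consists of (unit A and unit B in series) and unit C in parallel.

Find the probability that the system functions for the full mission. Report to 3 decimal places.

Series (A and B): 0.83230 × 0.89050 = 0.74116
Parallel ([0.74116] and C): 1 − (1 − 0.74116)(1 − 0.89020) = 0.972

0.972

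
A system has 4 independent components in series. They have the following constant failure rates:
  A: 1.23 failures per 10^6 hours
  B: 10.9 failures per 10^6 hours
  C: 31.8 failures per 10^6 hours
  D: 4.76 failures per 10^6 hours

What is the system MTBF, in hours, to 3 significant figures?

Series of exponential components: λ_sys = Σ λ_i
λ_sys = 0.00000123 + 0.0000109 + 0.0000318 + 0.00000476 = 4.8690e-05 /h
MTBF = 1 / λ_sys = 20500 h

20500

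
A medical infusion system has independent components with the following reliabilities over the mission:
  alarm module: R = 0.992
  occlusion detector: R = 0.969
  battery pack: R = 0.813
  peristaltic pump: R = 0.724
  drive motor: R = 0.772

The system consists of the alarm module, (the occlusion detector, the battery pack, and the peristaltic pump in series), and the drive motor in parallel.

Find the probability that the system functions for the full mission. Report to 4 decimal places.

Series (occlusion detector, battery pack, and peristaltic pump): 0.969000 × 0.813000 × 0.724000 = 0.570365
Parallel (alarm module, [0.570365], and drive motor): 1 − (1 − 0.992000)(1 − 0.570365)(1 − 0.772000) = 0.9992

0.9992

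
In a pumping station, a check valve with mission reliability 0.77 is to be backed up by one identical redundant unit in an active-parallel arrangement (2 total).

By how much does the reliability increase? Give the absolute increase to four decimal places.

0.1771

R_before = 0.77
R_after = 1 − (1 − 0.77)^2 = 0.9471
ΔR = 0.9471 − 0.77 = 0.1771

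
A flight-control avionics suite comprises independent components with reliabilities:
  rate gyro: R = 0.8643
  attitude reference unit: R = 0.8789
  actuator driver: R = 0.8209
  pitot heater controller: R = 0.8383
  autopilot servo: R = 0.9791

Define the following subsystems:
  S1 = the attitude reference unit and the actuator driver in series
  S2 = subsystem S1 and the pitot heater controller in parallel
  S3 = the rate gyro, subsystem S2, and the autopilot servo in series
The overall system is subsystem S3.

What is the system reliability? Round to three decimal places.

0.808

Series (attitude reference unit and actuator driver): 0.87890 × 0.82090 = 0.72149
Parallel ([0.72149] and pitot heater controller): 1 − (1 − 0.72149)(1 − 0.83830) = 0.95496
Series (rate gyro, [0.95496], and autopilot servo): 0.86430 × 0.95496 × 0.97910 = 0.808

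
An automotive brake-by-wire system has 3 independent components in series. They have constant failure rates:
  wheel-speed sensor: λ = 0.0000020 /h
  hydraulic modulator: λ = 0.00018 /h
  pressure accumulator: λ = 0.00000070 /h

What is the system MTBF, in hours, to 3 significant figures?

Series of exponential components: λ_sys = Σ λ_i
λ_sys = 0.0000020 + 0.00018 + 0.00000070 = 1.8270e-04 /h
MTBF = 1 / λ_sys = 5470 h

5470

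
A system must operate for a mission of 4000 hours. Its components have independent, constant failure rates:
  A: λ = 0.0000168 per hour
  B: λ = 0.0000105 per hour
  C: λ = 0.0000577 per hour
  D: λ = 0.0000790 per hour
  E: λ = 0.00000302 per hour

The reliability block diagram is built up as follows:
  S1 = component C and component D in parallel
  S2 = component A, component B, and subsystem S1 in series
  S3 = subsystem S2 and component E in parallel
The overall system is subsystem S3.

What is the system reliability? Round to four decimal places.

0.9982

R(A) = exp(−0.0000168 × 4000) = 0.935008
R(B) = exp(−0.0000105 × 4000) = 0.958870
R(C) = exp(−0.0000577 × 4000) = 0.793898
R(D) = exp(−0.0000790 × 4000) = 0.729059
R(E) = exp(−0.00000302 × 4000) = 0.987993
Parallel (C and D): 1 − (1 − 0.793898)(1 − 0.729059) = 0.944159
Series (A, B, and [0.944159]): 0.935008 × 0.958870 × 0.944159 = 0.846487
Parallel ([0.846487] and E): 1 − (1 − 0.846487)(1 − 0.987993) = 0.9982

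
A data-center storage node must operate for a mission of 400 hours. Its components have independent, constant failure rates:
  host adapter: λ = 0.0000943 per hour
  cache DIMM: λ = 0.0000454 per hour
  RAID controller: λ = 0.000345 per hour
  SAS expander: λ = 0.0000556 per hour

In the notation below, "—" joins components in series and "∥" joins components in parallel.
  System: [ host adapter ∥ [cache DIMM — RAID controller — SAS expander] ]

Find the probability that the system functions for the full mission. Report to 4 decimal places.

0.9940

R(host adapter) = exp(−0.0000943 × 400) = 0.962983
R(cache DIMM) = exp(−0.0000454 × 400) = 0.982004
R(RAID controller) = exp(−0.000345 × 400) = 0.871099
R(SAS expander) = exp(−0.0000556 × 400) = 0.978005
Series (cache DIMM, RAID controller, and SAS expander): 0.982004 × 0.871099 × 0.978005 = 0.836608
Parallel (host adapter and [0.836608]): 1 − (1 − 0.962983)(1 − 0.836608) = 0.9940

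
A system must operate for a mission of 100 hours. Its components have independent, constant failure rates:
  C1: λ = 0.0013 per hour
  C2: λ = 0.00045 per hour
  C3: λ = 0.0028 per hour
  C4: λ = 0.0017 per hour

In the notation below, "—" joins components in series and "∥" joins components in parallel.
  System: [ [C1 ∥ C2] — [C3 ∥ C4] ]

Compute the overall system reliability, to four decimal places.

0.9567

R(C1) = exp(−0.0013 × 100) = 0.878095
R(C2) = exp(−0.00045 × 100) = 0.955997
R(C3) = exp(−0.0028 × 100) = 0.755784
R(C4) = exp(−0.0017 × 100) = 0.843665
Parallel (C1 and C2): 1 − (1 − 0.878095)(1 − 0.955997) = 0.994636
Parallel (C3 and C4): 1 − (1 − 0.755784)(1 − 0.843665) = 0.961820
Series ([0.994636] and [0.961820]): 0.994636 × 0.961820 = 0.9567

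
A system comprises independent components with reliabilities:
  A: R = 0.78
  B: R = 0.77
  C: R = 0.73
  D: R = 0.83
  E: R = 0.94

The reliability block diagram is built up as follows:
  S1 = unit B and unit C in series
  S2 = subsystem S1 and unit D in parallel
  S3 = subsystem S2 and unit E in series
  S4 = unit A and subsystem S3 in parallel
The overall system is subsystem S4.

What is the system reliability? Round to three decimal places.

0.971

Series (B and C): 0.77000 × 0.73000 = 0.56210
Parallel ([0.56210] and D): 1 − (1 − 0.56210)(1 − 0.83000) = 0.92556
Series ([0.92556] and E): 0.92556 × 0.94000 = 0.87003
Parallel (A and [0.87003]): 1 − (1 − 0.78000)(1 − 0.87003) = 0.971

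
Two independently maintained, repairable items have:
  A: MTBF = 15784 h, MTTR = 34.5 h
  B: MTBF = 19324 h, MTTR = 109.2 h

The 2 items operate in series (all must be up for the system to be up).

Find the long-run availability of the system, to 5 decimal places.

A(A) = MTBF/(MTBF+MTTR) = 15784/(15784+34.5) = 0.997819
A(B) = MTBF/(MTBF+MTTR) = 19324/(19324+109.2) = 0.994381
Series availability: 0.997819 × 0.994381 = 0.99221

0.99221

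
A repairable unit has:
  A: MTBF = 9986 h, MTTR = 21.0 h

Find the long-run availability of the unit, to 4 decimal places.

A(A) = MTBF/(MTBF+MTTR) = 9986/(9986+21.0) = 0.9979

0.9979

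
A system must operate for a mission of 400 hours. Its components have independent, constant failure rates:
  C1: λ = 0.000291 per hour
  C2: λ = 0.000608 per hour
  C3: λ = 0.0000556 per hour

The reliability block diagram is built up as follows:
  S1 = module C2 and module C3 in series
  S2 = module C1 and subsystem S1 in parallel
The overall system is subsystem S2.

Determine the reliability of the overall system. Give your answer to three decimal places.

0.974

R(C1) = exp(−0.000291 × 400) = 0.89012
R(C2) = exp(−0.000608 × 400) = 0.78411
R(C3) = exp(−0.0000556 × 400) = 0.97801
Series (C2 and C3): 0.78411 × 0.97801 = 0.76687
Parallel (C1 and [0.76687]): 1 − (1 − 0.89012)(1 − 0.76687) = 0.974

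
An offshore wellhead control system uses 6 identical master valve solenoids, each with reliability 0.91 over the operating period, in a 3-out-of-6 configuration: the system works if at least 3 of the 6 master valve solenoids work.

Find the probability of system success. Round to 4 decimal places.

0.9992

R = Σ_{i=3}^{6} C(6,i) p^i (1−p)^{6−i} with p = 0.91
C(6,3)·0.91^3·0.09^3 = 0.010987
C(6,4)·0.91^4·0.09^2 = 0.083319
C(6,5)·0.91^5·0.09^1 = 0.336977
C(6,6)·0.91^6·0.09^0 = 0.567869
Sum = 0.9992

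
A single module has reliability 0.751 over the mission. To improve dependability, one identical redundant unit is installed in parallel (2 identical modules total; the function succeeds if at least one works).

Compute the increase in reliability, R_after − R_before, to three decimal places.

R_before = 0.751
R_after = 1 − (1 − 0.751)^2 = 0.938
ΔR = 0.938 − 0.751 = 0.187

0.187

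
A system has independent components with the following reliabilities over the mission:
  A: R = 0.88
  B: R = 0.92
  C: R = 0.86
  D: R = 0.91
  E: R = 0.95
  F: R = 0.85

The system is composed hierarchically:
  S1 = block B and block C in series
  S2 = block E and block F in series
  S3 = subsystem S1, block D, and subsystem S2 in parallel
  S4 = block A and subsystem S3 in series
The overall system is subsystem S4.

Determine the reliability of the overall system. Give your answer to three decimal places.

Series (B and C): 0.92000 × 0.86000 = 0.79120
Series (E and F): 0.95000 × 0.85000 = 0.80750
Parallel ([0.79120], D, and [0.80750]): 1 − (1 − 0.79120)(1 − 0.91000)(1 − 0.80750) = 0.99638
Series (A and [0.99638]): 0.88000 × 0.99638 = 0.877

0.877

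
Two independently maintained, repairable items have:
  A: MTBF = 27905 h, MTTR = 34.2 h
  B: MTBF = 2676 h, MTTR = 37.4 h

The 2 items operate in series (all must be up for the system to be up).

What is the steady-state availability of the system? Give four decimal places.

0.9850

A(A) = MTBF/(MTBF+MTTR) = 27905/(27905+34.2) = 0.998776
A(B) = MTBF/(MTBF+MTTR) = 2676/(2676+37.4) = 0.986217
Series availability: 0.998776 × 0.986217 = 0.9850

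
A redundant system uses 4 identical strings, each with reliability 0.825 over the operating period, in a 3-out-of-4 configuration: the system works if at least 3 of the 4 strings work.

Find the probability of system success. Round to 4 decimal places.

R = Σ_{i=3}^{4} C(4,i) p^i (1−p)^{4−i} with p = 0.825
C(4,3)·0.825^3·0.175^1 = 0.393061
C(4,4)·0.825^4·0.175^0 = 0.463250
Sum = 0.8563

0.8563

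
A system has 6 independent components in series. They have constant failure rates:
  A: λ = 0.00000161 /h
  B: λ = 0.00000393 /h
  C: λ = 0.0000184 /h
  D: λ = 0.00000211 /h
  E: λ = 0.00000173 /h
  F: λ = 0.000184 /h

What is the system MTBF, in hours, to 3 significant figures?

4720

Series of exponential components: λ_sys = Σ λ_i
λ_sys = 0.00000161 + 0.00000393 + 0.0000184 + 0.00000211 + 0.00000173 + 0.000184 = 2.1178e-04 /h
MTBF = 1 / λ_sys = 4720 h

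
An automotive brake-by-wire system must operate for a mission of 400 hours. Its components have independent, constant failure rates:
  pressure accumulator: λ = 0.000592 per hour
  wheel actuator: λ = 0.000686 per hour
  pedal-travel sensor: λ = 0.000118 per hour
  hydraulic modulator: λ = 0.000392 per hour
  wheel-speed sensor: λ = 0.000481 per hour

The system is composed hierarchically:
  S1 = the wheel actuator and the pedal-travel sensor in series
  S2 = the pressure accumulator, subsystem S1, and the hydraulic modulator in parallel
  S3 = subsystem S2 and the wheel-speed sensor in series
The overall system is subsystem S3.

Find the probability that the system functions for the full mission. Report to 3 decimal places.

R(pressure accumulator) = exp(−0.000592 × 400) = 0.78915
R(wheel actuator) = exp(−0.000686 × 400) = 0.76003
R(pedal-travel sensor) = exp(−0.000118 × 400) = 0.95390
R(hydraulic modulator) = exp(−0.000392 × 400) = 0.85488
R(wheel-speed sensor) = exp(−0.000481 × 400) = 0.82498
Series (wheel actuator and pedal-travel sensor): 0.76003 × 0.95390 = 0.72499
Parallel (pressure accumulator, [0.72499], and hydraulic modulator): 1 − (1 − 0.78915)(1 − 0.72499)(1 − 0.85488) = 0.99159
Series ([0.99159] and wheel-speed sensor): 0.99159 × 0.82498 = 0.818

0.818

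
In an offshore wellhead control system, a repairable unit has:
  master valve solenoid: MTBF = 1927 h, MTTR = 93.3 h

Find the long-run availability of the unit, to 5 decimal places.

0.95382

A(master valve solenoid) = MTBF/(MTBF+MTTR) = 1927/(1927+93.3) = 0.95382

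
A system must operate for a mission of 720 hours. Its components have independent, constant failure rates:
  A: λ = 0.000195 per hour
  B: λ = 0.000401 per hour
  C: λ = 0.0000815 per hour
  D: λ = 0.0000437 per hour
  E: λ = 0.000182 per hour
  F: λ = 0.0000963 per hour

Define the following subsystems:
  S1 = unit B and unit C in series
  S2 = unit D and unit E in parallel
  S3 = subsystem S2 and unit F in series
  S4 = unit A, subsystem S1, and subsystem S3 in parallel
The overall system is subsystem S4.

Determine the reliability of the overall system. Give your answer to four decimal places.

0.9973

R(A) = exp(−0.000195 × 720) = 0.869011
R(B) = exp(−0.000401 × 720) = 0.749222
R(C) = exp(−0.0000815 × 720) = 0.943008
R(D) = exp(−0.0000437 × 720) = 0.969026
R(E) = exp(−0.000182 × 720) = 0.877183
R(F) = exp(−0.0000963 × 720) = 0.933013
Series (B and C): 0.749222 × 0.943008 = 0.706522
Parallel (D and E): 1 − (1 − 0.969026)(1 − 0.877183) = 0.996196
Series ([0.996196] and F): 0.996196 × 0.933013 = 0.929464
Parallel (A, [0.706522], and [0.929464]): 1 − (1 − 0.869011)(1 − 0.706522)(1 − 0.929464) = 0.9973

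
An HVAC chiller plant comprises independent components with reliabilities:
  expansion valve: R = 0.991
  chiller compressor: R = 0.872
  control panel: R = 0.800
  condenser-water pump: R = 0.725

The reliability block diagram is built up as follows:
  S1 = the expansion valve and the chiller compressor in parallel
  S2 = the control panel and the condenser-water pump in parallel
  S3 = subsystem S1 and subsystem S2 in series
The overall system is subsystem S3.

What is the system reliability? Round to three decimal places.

0.944

Parallel (expansion valve and chiller compressor): 1 − (1 − 0.99100)(1 − 0.87200) = 0.99885
Parallel (control panel and condenser-water pump): 1 − (1 − 0.80000)(1 − 0.72500) = 0.94500
Series ([0.99885] and [0.94500]): 0.99885 × 0.94500 = 0.944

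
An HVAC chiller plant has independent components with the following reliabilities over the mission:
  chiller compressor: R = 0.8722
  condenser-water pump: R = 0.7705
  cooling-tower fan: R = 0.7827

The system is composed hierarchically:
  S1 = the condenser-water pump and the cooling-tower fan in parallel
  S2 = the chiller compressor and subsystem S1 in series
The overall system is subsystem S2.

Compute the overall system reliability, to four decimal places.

Parallel (condenser-water pump and cooling-tower fan): 1 − (1 − 0.770500)(1 − 0.782700) = 0.950130
Series (chiller compressor and [0.950130]): 0.872200 × 0.950130 = 0.8287

0.8287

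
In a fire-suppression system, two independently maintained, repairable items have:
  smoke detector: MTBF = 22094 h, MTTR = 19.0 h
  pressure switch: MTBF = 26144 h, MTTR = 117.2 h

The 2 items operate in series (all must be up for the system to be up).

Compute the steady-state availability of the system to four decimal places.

A(smoke detector) = MTBF/(MTBF+MTTR) = 22094/(22094+19.0) = 0.999141
A(pressure switch) = MTBF/(MTBF+MTTR) = 26144/(26144+117.2) = 0.995537
Series availability: 0.999141 × 0.995537 = 0.9947

0.9947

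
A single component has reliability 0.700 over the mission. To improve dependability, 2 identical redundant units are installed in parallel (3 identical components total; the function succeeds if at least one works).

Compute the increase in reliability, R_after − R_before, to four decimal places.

R_before = 0.700
R_after = 1 − (1 − 0.700)^3 = 0.9730
ΔR = 0.9730 − 0.700 = 0.2730

0.2730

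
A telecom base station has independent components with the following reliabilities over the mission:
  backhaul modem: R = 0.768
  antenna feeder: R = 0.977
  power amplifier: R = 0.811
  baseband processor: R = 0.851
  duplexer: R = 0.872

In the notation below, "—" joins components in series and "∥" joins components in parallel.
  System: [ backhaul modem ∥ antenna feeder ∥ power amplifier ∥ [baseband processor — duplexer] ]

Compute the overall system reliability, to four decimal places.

0.9997

Series (baseband processor and duplexer): 0.851000 × 0.872000 = 0.742072
Parallel (backhaul modem, antenna feeder, power amplifier, and [0.742072]): 1 − (1 − 0.768000)(1 − 0.977000)(1 − 0.811000)(1 − 0.742072) = 0.9997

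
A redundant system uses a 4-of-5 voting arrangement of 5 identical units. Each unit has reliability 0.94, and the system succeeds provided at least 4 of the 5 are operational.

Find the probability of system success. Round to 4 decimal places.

0.9681

R = Σ_{i=4}^{5} C(5,i) p^i (1−p)^{5−i} with p = 0.94
C(5,4)·0.94^4·0.06^1 = 0.234225
C(5,5)·0.94^5·0.06^0 = 0.733904
Sum = 0.9681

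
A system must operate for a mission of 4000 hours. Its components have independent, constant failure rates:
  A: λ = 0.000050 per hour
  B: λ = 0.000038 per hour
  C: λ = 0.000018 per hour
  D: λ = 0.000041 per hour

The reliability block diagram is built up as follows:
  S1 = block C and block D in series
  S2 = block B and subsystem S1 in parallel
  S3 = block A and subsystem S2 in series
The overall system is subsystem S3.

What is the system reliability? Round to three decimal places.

R(A) = exp(−0.000050 × 4000) = 0.81873
R(B) = exp(−0.000038 × 4000) = 0.85899
R(C) = exp(−0.000018 × 4000) = 0.93053
R(D) = exp(−0.000041 × 4000) = 0.84874
Series (C and D): 0.93053 × 0.84874 = 0.78978
Parallel (B and [0.78978]): 1 − (1 − 0.85899)(1 − 0.78978) = 0.97036
Series (A and [0.97036]): 0.81873 × 0.97036 = 0.794

0.794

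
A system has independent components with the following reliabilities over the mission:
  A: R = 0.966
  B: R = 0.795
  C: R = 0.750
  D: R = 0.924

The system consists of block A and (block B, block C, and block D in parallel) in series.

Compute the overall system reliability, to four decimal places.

Parallel (B, C, and D): 1 − (1 − 0.795000)(1 − 0.750000)(1 − 0.924000) = 0.996105
Series (A and [0.996105]): 0.966000 × 0.996105 = 0.9622

0.9622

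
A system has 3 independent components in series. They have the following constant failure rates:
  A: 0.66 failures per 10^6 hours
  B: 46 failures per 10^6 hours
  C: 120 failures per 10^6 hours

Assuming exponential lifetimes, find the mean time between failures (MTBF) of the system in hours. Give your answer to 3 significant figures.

6000

Series of exponential components: λ_sys = Σ λ_i
λ_sys = 0.00000066 + 0.000046 + 0.00012 = 1.6666e-04 /h
MTBF = 1 / λ_sys = 6000 h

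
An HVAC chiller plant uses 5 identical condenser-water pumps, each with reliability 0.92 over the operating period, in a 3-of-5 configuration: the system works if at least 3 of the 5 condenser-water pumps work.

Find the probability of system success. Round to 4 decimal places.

R = Σ_{i=3}^{5} C(5,i) p^i (1−p)^{5−i} with p = 0.92
C(5,3)·0.92^3·0.08^2 = 0.049836
C(5,4)·0.92^4·0.08^1 = 0.286557
C(5,5)·0.92^5·0.08^0 = 0.659082
Sum = 0.9955

0.9955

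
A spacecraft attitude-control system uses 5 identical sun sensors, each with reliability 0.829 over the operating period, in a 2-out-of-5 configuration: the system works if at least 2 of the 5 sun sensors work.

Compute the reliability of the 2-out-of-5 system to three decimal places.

R = Σ_{i=2}^{5} C(5,i) p^i (1−p)^{5−i} with p = 0.829
C(5,2)·0.829^2·0.171^3 = 0.03436
C(5,3)·0.829^3·0.171^2 = 0.16659
C(5,4)·0.829^4·0.171^1 = 0.40382
C(5,5)·0.829^5·0.171^0 = 0.39154
Sum = 0.996

0.996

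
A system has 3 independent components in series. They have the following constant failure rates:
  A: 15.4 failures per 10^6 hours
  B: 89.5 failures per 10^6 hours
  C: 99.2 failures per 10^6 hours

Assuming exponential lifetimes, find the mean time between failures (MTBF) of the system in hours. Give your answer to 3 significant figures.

Series of exponential components: λ_sys = Σ λ_i
λ_sys = 0.0000154 + 0.0000895 + 0.0000992 = 2.0410e-04 /h
MTBF = 1 / λ_sys = 4900 h

4900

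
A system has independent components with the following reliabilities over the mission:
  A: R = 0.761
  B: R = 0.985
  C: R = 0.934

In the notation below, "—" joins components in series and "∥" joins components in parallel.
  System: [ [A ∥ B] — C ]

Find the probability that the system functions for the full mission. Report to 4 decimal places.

Parallel (A and B): 1 − (1 − 0.761000)(1 − 0.985000) = 0.996415
Series ([0.996415] and C): 0.996415 × 0.934000 = 0.9307

0.9307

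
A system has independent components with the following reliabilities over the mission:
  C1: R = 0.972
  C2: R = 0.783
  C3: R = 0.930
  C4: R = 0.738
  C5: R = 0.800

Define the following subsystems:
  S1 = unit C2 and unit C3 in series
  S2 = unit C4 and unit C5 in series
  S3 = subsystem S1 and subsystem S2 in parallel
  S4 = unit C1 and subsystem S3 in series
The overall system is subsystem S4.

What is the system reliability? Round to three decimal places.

0.864

Series (C2 and C3): 0.78300 × 0.93000 = 0.72819
Series (C4 and C5): 0.73800 × 0.80000 = 0.59040
Parallel ([0.72819] and [0.59040]): 1 − (1 − 0.72819)(1 − 0.59040) = 0.88867
Series (C1 and [0.88867]): 0.97200 × 0.88867 = 0.864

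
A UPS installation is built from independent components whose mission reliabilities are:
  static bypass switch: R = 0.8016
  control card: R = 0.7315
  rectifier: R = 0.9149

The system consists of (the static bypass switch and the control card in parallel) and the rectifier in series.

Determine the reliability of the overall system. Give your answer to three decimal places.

0.866

Parallel (static bypass switch and control card): 1 − (1 − 0.80160)(1 − 0.73150) = 0.94673
Series ([0.94673] and rectifier): 0.94673 × 0.91490 = 0.866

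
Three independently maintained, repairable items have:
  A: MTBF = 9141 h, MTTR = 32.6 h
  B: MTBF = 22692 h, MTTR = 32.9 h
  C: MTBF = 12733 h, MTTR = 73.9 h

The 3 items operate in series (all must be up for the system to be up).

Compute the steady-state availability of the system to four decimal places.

0.9893

A(A) = MTBF/(MTBF+MTTR) = 9141/(9141+32.6) = 0.996446
A(B) = MTBF/(MTBF+MTTR) = 22692/(22692+32.9) = 0.998552
A(C) = MTBF/(MTBF+MTTR) = 12733/(12733+73.9) = 0.994230
Series availability: 0.996446 × 0.998552 × 0.994230 = 0.9893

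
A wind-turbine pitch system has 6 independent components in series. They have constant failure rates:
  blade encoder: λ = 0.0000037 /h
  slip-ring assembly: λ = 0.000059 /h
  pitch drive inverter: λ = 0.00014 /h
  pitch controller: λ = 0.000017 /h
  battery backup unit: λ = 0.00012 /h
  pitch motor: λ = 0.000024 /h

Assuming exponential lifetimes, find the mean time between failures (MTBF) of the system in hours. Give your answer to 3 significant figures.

2750

Series of exponential components: λ_sys = Σ λ_i
λ_sys = 0.0000037 + 0.000059 + 0.00014 + 0.000017 + 0.00012 + 0.000024 = 3.6370e-04 /h
MTBF = 1 / λ_sys = 2750 h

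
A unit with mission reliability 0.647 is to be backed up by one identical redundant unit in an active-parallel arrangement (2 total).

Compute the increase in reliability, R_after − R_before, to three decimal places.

0.228

R_before = 0.647
R_after = 1 − (1 − 0.647)^2 = 0.875
ΔR = 0.875 − 0.647 = 0.228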